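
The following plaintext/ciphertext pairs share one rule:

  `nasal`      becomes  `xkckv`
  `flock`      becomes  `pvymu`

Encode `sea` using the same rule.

cok

Compare letters: n→x is +10, a→k is +10, s→c is +10 — a constant shift. This is a Caesar cipher with shift 10.
Applying it to sea: s+10=c, e+10=o, a+10=k.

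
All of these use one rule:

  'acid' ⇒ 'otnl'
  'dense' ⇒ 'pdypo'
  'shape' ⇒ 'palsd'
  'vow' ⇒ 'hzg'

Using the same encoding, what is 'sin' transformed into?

The output letters match the input read backwards, each shifted +11: acid reversed is dica. Two steps: reverse the string, then apply a Caesar shift of +11.
Applying it to sin: reverse → nis; then shift: n+11=y, i+11=t, s+11=d.

ytd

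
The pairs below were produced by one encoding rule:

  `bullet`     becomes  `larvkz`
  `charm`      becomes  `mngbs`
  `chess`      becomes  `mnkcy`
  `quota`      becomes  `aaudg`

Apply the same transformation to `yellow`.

Shifts by position in bullet: pos 0: b→l (+10), pos 1: u→a (+6), pos 2: l→r (+6), pos 3: l→v (+10), pos 4: e→k (+6), pos 5: t→z (+6) — repeating every 3. A repeating key of period 3 is used — shifts +10, +6, +6 over and over.
On yellow: y+10=i, e+6=k, l+6=r, l+10=v, o+6=u, w+6=c.

ikrvuc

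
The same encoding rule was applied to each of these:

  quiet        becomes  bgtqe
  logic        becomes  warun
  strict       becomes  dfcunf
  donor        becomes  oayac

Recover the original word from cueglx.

ritual

Shifts by position in quiet: pos 0: q→b (+11), pos 1: u→g (+12), pos 2: i→t (+11), pos 3: e→q (+12) — repeating every 2. The shifts repeat in a cycle of length 2: positions 0,1,… shift by +11, +12, then the pattern repeats.
Undoing it on cueglx: c−11=r, u−12=i, e−11=t, g−12=u, l−11=a, x−12=l.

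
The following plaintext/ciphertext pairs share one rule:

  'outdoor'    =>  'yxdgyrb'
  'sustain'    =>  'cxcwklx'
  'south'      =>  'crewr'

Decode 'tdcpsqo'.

Shifts by position in outdoor: pos 0: o→y (+10), pos 1: u→x (+3), pos 2: t→d (+10), pos 3: d→g (+3) — repeating every 2. A repeating key of period 2 is used — shifts +10, +3 over and over.
Undoing it on tdcpsqo: t−10=j, d−3=a, c−10=s, p−3=m, s−10=i, q−3=n, o−10=e.

jasmine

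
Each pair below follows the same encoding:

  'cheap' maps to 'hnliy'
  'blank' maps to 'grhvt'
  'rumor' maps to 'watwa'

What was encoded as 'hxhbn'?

crate

In cheap: c→h is +5, h→n is +6, e→l is +7, a→i is +8 — the shift increases by 1 each position. The shift increases by 1 at each position, starting from +5: 5, 6, 7, ….
Undoing it on hxhbn: h−5=c, x−6=r, h−7=a, b−8=t, n−9=e.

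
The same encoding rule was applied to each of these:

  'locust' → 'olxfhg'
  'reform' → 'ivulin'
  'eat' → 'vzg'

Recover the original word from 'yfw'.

bud

Each pair mirrors across the alphabet (l↔o, o↔l, c↔x): positions sum to 25. Each letter is replaced by its mirror in the alphabet: a↔z, b↔y, c↔x, and so on (the Atbash cipher).
Undoing it on yfw: y↔b, f↔u, w↔d.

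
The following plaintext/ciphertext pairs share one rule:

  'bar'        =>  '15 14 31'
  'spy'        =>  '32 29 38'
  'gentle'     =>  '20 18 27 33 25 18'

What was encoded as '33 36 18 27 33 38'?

twenty

b is letter #2 and maps to 15: an offset of 13. Each letter is replaced by its alphabet position (a=1..z=26) + 13.
Reversing it on 33 36 18 27 33 38: 33→(33−13)÷1=20=t, 36→(36−13)÷1=23=w, 18→(18−13)÷1=5=e, 27→(27−13)÷1=14=n, 33→(33−13)÷1=20=t, 38→(38−13)÷1=25=y.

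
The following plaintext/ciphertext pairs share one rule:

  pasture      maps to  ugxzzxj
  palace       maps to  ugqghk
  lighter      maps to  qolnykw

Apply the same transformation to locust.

Shifts by position in pasture: pos 0: p→u (+5), pos 1: a→g (+6), pos 2: s→x (+5), pos 3: t→z (+6) — repeating every 2. A repeating key of period 2 is used — shifts +5, +6 over and over.
On locust: l+5=q, o+6=u, c+5=h, u+6=a, s+5=x, t+6=z.

quhaxz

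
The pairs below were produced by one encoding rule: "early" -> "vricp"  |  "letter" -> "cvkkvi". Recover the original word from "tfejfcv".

console

Compare letters: e→v is +17, a→r is +17, r→i is +17 — a constant shift. Each letter is shifted forward by 17 in the alphabet (a Caesar shift of +17).
Decoding tfejfcv: t−17=c, f−17=o, e−17=n, j−17=s, f−17=o, c−17=l, v−17=e.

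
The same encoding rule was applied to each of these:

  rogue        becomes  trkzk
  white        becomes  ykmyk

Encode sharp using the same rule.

The shift increases by 1 at each position, starting from +2: 2, 3, 4, ….
On sharp: s+2=u, h+3=k, a+4=e, r+5=w, p+6=v.

ukewv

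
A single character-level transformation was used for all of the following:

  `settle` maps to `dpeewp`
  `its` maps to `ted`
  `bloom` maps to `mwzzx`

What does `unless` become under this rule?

fywpdd

Compare letters: s→d is +11, e→p is +11, t→e is +11 — a constant shift. Each letter is shifted forward by 11 in the alphabet (a Caesar shift of +11).
On unless: u+11=f, n+11=y, l+11=w, e+11=p, s+11=d, s+11=d.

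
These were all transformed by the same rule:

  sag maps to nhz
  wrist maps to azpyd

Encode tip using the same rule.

wpa

The output letters match the input read backwards, each shifted +7: sag reversed is gas. Read the word backwards and shift each letter +7.
For tip: reverse → pit; then shift: p+7=w, i+7=p, t+7=a.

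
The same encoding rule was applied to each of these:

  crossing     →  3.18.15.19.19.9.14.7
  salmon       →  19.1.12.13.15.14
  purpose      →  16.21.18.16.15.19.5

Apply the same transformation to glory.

Each letter is replaced by its alphabet position (a=1, b=2, …, z=26).
Applying it to glory: g=7→7, l=12→12, o=15→15, r=18→18, y=25→25.

7.12.15.18.25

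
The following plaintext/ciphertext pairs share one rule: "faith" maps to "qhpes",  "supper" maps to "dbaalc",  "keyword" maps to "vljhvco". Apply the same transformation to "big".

The shift depends on letter class: consonant f→q is +11, but vowel a→h is +7. Two shifts are in play — +7 for a/e/i/o/u, +11 for every other letter.
On big: b(cons)+11=m, i(vowel)+7=p, g(cons)+11=r.

mpr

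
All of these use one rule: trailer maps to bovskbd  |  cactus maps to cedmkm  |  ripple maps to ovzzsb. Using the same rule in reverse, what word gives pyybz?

proof

The output letters match the input read backwards, each shifted +10: trailer reversed is reliart. Read the word backwards and shift each letter +10.
Reversing it on pyybz: shift back: p−10=f, y−10=o, y−10=o, b−10=r, z−10=p → foorp; then reverse → proof.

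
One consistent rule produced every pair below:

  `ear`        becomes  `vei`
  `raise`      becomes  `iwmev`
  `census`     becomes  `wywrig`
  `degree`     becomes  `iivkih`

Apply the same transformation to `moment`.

The output letters match the input read backwards, each shifted +4: ear reversed is rae. Two steps: reverse the string, then apply a Caesar shift of +4.
Applying it to moment: reverse → tnemom; then shift: t+4=x, n+4=r, e+4=i, m+4=q, o+4=s, m+4=q.

xriqsq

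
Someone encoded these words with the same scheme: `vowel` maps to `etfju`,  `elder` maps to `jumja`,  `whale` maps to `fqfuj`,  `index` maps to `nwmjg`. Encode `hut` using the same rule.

Vowels shift forward by 5 and consonants shift forward by 9.
Applying it to hut: h(cons)+9=q, u(vowel)+5=z, t(cons)+9=c.

qzc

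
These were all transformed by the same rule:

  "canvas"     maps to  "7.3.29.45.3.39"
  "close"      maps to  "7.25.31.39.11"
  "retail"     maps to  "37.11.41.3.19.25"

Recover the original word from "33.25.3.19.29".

With a=1..z=26, the number is 2·pos + 1.
Undoing it on 33.25.3.19.29: 33→(33−1)÷2=16=p, 25→(25−1)÷2=12=l, 3→(3−1)÷2=1=a, 19→(19−1)÷2=9=i, 29→(29−1)÷2=14=n.

plain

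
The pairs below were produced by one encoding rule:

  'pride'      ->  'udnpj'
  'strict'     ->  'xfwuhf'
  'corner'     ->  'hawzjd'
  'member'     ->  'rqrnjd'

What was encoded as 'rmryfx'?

mammal

Shifts by position in pride: pos 0: p→u (+5), pos 1: r→d (+12), pos 2: i→n (+5), pos 3: d→p (+12) — repeating every 2. A repeating key of period 2 is used — shifts +5, +12 over and over.
Undoing it on rmryfx: r−5=m, m−12=a, r−5=m, y−12=m, f−5=a, x−12=l.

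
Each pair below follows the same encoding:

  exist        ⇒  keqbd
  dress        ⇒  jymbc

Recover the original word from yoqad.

In exist: e→k is +6, x→e is +7, i→q is +8, s→b is +9 — the shift increases by 1 each position. The shift increases by 1 at each position, starting from +6: 6, 7, 8, ….
Decoding yoqad: y−6=s, o−7=h, q−8=i, a−9=r, d−10=t.

shirt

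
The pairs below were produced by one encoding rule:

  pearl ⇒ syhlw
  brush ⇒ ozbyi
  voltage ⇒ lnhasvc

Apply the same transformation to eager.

The word is reversed, then every letter is shifted forward by 7.
For eager: reverse → regae; then shift: r+7=y, e+7=l, g+7=n, a+7=h, e+7=l.

ylnhl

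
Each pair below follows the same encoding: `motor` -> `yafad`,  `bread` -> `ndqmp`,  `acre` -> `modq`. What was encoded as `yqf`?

Compare letters: m→y is +12, o→a is +12, t→f is +12 — a constant shift. Each letter is shifted forward by 12 in the alphabet (a Caesar shift of +12).
Reversing it on yqf: y−12=m, q−12=e, f−12=t.

met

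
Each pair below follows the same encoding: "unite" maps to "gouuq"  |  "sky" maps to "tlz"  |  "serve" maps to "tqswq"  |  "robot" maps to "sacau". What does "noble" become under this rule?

oacmq

Two shifts are in play — +12 for a/e/i/o/u, +1 for every other letter.
For noble: n(cons)+1=o, o(vowel)+12=a, b(cons)+1=c, l(cons)+1=m, e(vowel)+12=q.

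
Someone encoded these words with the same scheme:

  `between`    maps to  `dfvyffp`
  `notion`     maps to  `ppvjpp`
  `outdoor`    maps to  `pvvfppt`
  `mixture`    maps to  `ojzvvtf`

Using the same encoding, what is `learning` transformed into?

nfbtpjpi

The shift depends on letter class: consonant b→d is +2, but vowel e→f is +1. Two shifts are in play — +1 for a/e/i/o/u, +2 for every other letter.
On learning: l(cons)+2=n, e(vowel)+1=f, a(vowel)+1=b, r(cons)+2=t, n(cons)+2=p, i(vowel)+1=j, n(cons)+2=p, g(cons)+2=i.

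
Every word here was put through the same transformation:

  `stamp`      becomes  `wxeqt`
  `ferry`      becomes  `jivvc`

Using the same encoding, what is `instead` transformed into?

mrwxieh

Compare letters: s→w is +4, t→x is +4, a→e is +4 — a constant shift. Every letter moves 4 places later in the alphabet, wrapping around z→a.
On instead: i+4=m, n+4=r, s+4=w, t+4=x, e+4=i, a+4=e, d+4=h.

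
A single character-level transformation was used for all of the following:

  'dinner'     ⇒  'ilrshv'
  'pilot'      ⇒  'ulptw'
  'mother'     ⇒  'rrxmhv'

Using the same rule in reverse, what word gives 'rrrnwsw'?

The shifts repeat in a cycle of length 3: positions 0,1,… shift by +5, +3, +4, then the pattern repeats.
Reversing it on rrrnwsw: r−5=m, r−3=o, r−4=n, n−5=i, w−3=t, s−4=o, w−5=r.

monitor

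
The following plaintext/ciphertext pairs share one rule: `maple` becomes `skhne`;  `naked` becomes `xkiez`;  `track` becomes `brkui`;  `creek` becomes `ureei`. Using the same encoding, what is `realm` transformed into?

m(12)→s(18) and a(0)→k(10) fit y≡5x+10 (mod 26); the inverse of 5 mod 26 is 21. Each letter's alphabet position (a=0..z=25) is mapped through 5·x+10 mod 26 — an affine cipher.
Applying it to realm: r(17)→5·17+10≡17=r; e(4)→5·4+10≡4=e; a(0)→5·0+10≡10=k; l(11)→5·11+10≡13=n; m(12)→5·12+10≡18=s (all mod 26).

rekns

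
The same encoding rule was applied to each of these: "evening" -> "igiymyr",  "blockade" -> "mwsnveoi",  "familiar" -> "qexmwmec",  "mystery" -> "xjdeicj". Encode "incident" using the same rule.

The shift depends on letter class: consonant v→g is +11, but vowel e→i is +4. The rule splits by letter class: vowels +4, consonants +11.
Applying it to incident: i(vowel)+4=m, n(cons)+11=y, c(cons)+11=n, i(vowel)+4=m, d(cons)+11=o, e(vowel)+4=i, n(cons)+11=y, t(cons)+11=e.

mynmoiye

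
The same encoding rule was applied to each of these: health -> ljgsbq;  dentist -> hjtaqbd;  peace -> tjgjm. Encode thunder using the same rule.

Letter i (0-indexed) is shifted by i+4, so successive shifts are 4, 5, 6, ….
Applying it to thunder: t+4=x, h+5=m, u+6=a, n+7=u, d+8=l, e+9=n, r+10=b.

xmaulnb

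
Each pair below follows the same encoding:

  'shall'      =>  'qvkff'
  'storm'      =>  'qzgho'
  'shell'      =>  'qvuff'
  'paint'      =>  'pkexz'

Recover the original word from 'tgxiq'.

bonus

s(18)→q(16) and h(7)→v(21) fit y≡9x+10 (mod 26); the inverse of 9 mod 26 is 3. This is an affine cipher: with a=0,…,z=25, each position x becomes (9x+10) mod 26.
Decoding tgxiq: t(19)→3·(19−10)≡1=b; g(6)→3·(6−10)≡14=o; x(23)→3·(23−10)≡13=n; i(8)→3·(8−10)≡20=u; q(16)→3·(16−10)≡18=s (all mod 26).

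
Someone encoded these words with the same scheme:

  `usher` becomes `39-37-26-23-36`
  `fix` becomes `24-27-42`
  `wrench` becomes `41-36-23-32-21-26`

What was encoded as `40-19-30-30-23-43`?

valley

Letters become their 1-based position plus 18 (so a→19, b→20, …).
Undoing it on 40-19-30-30-23-43: 40→(40−18)÷1=22=v, 19→(19−18)÷1=1=a, 30→(30−18)÷1=12=l, 30→(30−18)÷1=12=l, 23→(23−18)÷1=5=e, 43→(43−18)÷1=25=y.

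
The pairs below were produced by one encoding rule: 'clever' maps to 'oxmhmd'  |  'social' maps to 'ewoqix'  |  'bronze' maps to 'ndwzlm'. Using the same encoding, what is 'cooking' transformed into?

The shift depends on letter class: consonant c→o is +12, but vowel e→m is +8. Two shifts are in play — +8 for a/e/i/o/u, +12 for every other letter.
On cooking: c(cons)+12=o, o(vowel)+8=w, o(vowel)+8=w, k(cons)+12=w, i(vowel)+8=q, n(cons)+12=z, g(cons)+12=s.

owwwqzs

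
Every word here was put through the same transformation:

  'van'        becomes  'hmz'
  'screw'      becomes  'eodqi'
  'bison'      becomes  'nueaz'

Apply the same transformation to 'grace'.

sdmoq

Every letter moves 12 places later in the alphabet, wrapping around z→a.
Applying it to grace: g+12=s, r+12=d, a+12=m, c+12=o, e+12=q.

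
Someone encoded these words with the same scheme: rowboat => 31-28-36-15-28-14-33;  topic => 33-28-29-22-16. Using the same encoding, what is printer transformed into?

29-31-22-27-33-18-31

r is letter #18 and maps to 31: an offset of 13. Each letter is replaced by its alphabet position (a=1..z=26) + 13.
On printer: p=16→29, r=18→31, i=9→22, n=14→27, t=20→33, e=5→18, r=18→31.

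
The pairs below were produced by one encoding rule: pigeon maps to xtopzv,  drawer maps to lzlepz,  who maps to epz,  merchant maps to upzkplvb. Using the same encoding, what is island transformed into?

tatlvl

The shift depends on letter class: consonant p→x is +8, but vowel i→t is +11. Two shifts are in play — +11 for a/e/i/o/u, +8 for every other letter.
For island: i(vowel)+11=t, s(cons)+8=a, l(cons)+8=t, a(vowel)+11=l, n(cons)+8=v, d(cons)+8=l.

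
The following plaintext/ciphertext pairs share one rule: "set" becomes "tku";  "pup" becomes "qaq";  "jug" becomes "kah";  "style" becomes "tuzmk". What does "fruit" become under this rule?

gsaou

The shift depends on letter class: consonant s→t is +1, but vowel e→k is +6. Two shifts are in play — +6 for a/e/i/o/u, +1 for every other letter.
On fruit: f(cons)+1=g, r(cons)+1=s, u(vowel)+6=a, i(vowel)+6=o, t(cons)+1=u.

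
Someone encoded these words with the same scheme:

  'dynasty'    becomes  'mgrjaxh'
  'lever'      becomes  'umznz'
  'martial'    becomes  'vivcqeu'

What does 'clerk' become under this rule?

ltias

Shifts by position in dynasty: pos 0: d→m (+9), pos 1: y→g (+8), pos 2: n→r (+4), pos 3: a→j (+9), pos 4: s→a (+8), pos 5: t→x (+4) — repeating every 3. The shifts repeat in a cycle of length 3: positions 0,1,… shift by +9, +8, +4, then the pattern repeats.
On clerk: c+9=l, l+8=t, e+4=i, r+9=a, k+8=s.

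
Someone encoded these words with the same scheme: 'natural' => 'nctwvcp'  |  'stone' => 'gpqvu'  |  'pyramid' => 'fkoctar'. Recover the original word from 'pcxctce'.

The output letters match the input read backwards, each shifted +2: natural reversed is larutan. The word is reversed, then every letter is shifted forward by 2.
Decoding pcxctce: shift back: p−2=n, c−2=a, x−2=v, c−2=a, t−2=r, c−2=a, e−2=c → navarac; then reverse → caravan.

caravan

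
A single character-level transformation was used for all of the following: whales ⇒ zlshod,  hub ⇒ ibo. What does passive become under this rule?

lcpzzhw

The output letters match the input read backwards, each shifted +7: whales reversed is selahw. Two steps: reverse the string, then apply a Caesar shift of +7.
Applying it to passive: reverse → evissap; then shift: e+7=l, v+7=c, i+7=p, s+7=z, s+7=z, a+7=h, p+7=w.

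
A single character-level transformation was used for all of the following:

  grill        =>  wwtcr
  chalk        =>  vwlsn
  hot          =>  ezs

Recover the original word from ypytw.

The output letters match the input read backwards, each shifted +11: grill reversed is llirg. Read the word backwards and shift each letter +11.
Decoding ypytw: shift back: y−11=n, p−11=e, y−11=n, t−11=i, w−11=l → nenil; then reverse → linen.

linen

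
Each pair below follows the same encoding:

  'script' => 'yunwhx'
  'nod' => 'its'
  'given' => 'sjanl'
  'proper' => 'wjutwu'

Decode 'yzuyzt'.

output

The output letters match the input read backwards, each shifted +5: script reversed is tpircs. Two steps: reverse the string, then apply a Caesar shift of +5.
Decoding yzuyzt: shift back: y−5=t, z−5=u, u−5=p, y−5=t, z−5=u, t−5=o → tuptuo; then reverse → output.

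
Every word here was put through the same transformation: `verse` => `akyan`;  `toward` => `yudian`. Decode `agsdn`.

valve

Letter i (0-indexed) is shifted by i+5, so successive shifts are 5, 6, 7, ….
Undoing it on agsdn: a−5=v, g−6=a, s−7=l, d−8=v, n−9=e.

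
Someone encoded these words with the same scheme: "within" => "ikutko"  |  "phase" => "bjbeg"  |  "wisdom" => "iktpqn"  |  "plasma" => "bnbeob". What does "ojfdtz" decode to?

cherry

The shifts repeat in a cycle of length 3: positions 0,1,… shift by +12, +2, +1, then the pattern repeats.
Undoing it on ojfdtz: o−12=c, j−2=h, f−1=e, d−12=r, t−2=r, z−1=y.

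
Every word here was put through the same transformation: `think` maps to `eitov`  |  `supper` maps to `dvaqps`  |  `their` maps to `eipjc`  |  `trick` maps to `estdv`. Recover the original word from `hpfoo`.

wound

It's a Vigenère-style cipher with numeric key [11,1]: position i shifts by key[i mod 2].
Decoding hpfoo: h−11=w, p−1=o, f−11=u, o−1=n, o−11=d.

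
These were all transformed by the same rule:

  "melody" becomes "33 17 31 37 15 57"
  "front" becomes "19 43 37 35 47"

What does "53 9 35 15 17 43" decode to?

m(#13)→33 and e(#5)→17: differences scale by 2, so n = 2·pos + 7. Each letter becomes 2×(its alphabet position, a=1..z=26) + 7.
Reversing it on 53 9 35 15 17 43: 53→(53−7)÷2=23=w, 9→(9−7)÷2=1=a, 35→(35−7)÷2=14=n, 15→(15−7)÷2=4=d, 17→(17−7)÷2=5=e, 43→(43−7)÷2=18=r.

wander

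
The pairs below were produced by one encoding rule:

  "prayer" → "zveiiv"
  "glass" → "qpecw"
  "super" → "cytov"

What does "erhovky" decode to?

undergo

Shifts by position in prayer: pos 0: p→z (+10), pos 1: r→v (+4), pos 2: a→e (+4), pos 3: y→i (+10), pos 4: e→i (+4), pos 5: r→v (+4) — repeating every 3. It's a Vigenère-style cipher with numeric key [10,4,4]: position i shifts by key[i mod 3].
Undoing it on erhovky: e−10=u, r−4=n, h−4=d, o−10=e, v−4=r, k−4=g, y−10=o.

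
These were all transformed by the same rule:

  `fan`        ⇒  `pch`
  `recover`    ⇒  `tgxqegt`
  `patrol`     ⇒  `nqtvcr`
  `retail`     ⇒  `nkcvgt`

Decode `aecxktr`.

The output letters match the input read backwards, each shifted +2: fan reversed is naf. The word is reversed, then every letter is shifted forward by 2.
Decoding aecxktr: shift back: a−2=y, e−2=c, c−2=a, x−2=v, k−2=i, t−2=r, r−2=p → ycavirp; then reverse → privacy.

privacy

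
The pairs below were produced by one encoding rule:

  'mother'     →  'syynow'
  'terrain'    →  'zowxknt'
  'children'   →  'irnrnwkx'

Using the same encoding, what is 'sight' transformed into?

Shifts by position in mother: pos 0: m→s (+6), pos 1: o→y (+10), pos 2: t→y (+5), pos 3: h→n (+6), pos 4: e→o (+10), pos 5: r→w (+5) — repeating every 3. It's a Vigenère-style cipher with numeric key [6,10,5]: position i shifts by key[i mod 3].
Applying it to sight: s+6=y, i+10=s, g+5=l, h+6=n, t+10=d.

yslnd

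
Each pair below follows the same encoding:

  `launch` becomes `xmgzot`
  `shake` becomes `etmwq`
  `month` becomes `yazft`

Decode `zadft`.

north

Compare letters: l→x is +12, a→m is +12, u→g is +12 — a constant shift. This is a Caesar cipher with shift 12.
Undoing it on zadft: z−12=n, a−12=o, d−12=r, f−12=t, t−12=h.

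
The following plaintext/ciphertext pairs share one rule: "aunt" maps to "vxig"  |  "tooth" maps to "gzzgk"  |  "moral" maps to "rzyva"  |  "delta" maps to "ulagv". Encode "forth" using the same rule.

czygk

This is an affine cipher: with a=0,…,z=25, each position x becomes (17x+21) mod 26.
For forth: f(5)→17·5+21≡2=c; o(14)→17·14+21≡25=z; r(17)→17·17+21≡24=y; t(19)→17·19+21≡6=g; h(7)→17·7+21≡10=k (all mod 26).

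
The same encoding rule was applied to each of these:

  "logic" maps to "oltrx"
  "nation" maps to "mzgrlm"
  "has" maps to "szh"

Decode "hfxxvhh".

success

Each pair mirrors across the alphabet (l↔o, o↔l, g↔t): positions sum to 25. Letters are reflected about the middle of the alphabet (position → 25−position): Atbash.
Undoing it on hfxxvhh: h↔s, f↔u, x↔c, x↔c, v↔e, h↔s, h↔s.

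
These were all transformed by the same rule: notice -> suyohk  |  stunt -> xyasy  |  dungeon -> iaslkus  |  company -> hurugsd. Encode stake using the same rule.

xygpk

The shift depends on letter class: consonant n→s is +5, but vowel o→u is +6. Vowels shift forward by 6 and consonants shift forward by 5.
For stake: s(cons)+5=x, t(cons)+5=y, a(vowel)+6=g, k(cons)+5=p, e(vowel)+6=k.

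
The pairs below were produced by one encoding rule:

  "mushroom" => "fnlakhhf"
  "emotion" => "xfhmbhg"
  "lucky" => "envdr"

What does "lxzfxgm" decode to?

Compare letters: m→f is +19, u→n is +19, s→l is +19 — a constant shift. It's a constant shift of +19 (ROT19).
Reversing it on lxzfxgm: l−19=s, x−19=e, z−19=g, f−19=m, x−19=e, g−19=n, m−19=t.

segment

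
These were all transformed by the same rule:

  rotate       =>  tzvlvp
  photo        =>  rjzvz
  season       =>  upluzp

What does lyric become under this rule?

natte

The shift depends on letter class: consonant r→t is +2, but vowel o→z is +11. Vowels shift forward by 11 and consonants shift forward by 2.
Applying it to lyric: l(cons)+2=n, y(cons)+2=a, r(cons)+2=t, i(vowel)+11=t, c(cons)+2=e.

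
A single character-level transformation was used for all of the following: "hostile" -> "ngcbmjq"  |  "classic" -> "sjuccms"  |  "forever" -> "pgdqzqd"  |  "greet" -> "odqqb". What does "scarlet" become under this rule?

Each letter's alphabet position (a=0..z=25) is mapped through 25·x+20 mod 26 — an affine cipher.
On scarlet: s(18)→25·18+20≡2=c; c(2)→25·2+20≡18=s; a(0)→25·0+20≡20=u; r(17)→25·17+20≡3=d; l(11)→25·11+20≡9=j; e(4)→25·4+20≡16=q; t(19)→25·19+20≡1=b (all mod 26).

csudjqb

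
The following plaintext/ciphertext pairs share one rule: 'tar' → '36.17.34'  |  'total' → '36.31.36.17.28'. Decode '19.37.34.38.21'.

curve

t is letter #20 and maps to 36: an offset of 16. The number is (letter's place in the alphabet, a=1) + 16.
Undoing it on 19.37.34.38.21: 19→(19−16)÷1=3=c, 37→(37−16)÷1=21=u, 34→(34−16)÷1=18=r, 38→(38−16)÷1=22=v, 21→(21−16)÷1=5=e.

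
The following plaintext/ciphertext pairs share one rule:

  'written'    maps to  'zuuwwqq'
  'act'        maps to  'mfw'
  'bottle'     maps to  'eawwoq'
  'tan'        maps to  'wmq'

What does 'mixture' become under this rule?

puawguq

The shift depends on letter class: consonant w→z is +3, but vowel i→u is +12. The rule splits by letter class: vowels +12, consonants +3.
Applying it to mixture: m(cons)+3=p, i(vowel)+12=u, x(cons)+3=a, t(cons)+3=w, u(vowel)+12=g, r(cons)+3=u, e(vowel)+12=q.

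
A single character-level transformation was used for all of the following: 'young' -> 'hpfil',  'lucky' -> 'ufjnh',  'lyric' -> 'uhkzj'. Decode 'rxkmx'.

Treating letters as 0–25, the rule is x ↦ 7x + 21 (mod 26).
Undoing it on rxkmx: r(17)→15·(17−21)≡18=s; x(23)→15·(23−21)≡4=e; k(10)→15·(10−21)≡17=r; m(12)→15·(12−21)≡21=v; x(23)→15·(23−21)≡4=e (all mod 26).

serve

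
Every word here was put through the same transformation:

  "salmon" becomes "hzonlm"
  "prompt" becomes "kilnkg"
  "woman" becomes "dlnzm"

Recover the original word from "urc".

Each pair mirrors across the alphabet (s↔h, a↔z, l↔o): positions sum to 25. Each letter is replaced by its mirror in the alphabet: a↔z, b↔y, c↔x, and so on (the Atbash cipher).
Decoding urc: u↔f, r↔i, c↔x.

fix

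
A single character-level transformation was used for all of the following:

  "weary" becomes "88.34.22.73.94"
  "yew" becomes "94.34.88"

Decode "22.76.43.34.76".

w(#23)→88 and e(#5)→34: differences scale by 3, so n = 3·pos + 19. Each letter becomes 3×(its alphabet position, a=1..z=26) + 19.
Decoding 22.76.43.34.76: 22→(22−19)÷3=1=a, 76→(76−19)÷3=19=s, 43→(43−19)÷3=8=h, 34→(34−19)÷3=5=e, 76→(76−19)÷3=19=s.

ashes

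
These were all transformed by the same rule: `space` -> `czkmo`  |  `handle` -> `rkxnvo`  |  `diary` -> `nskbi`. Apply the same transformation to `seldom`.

Compare letters: s→c is +10, p→z is +10, a→k is +10 — a constant shift. Every letter moves 10 places later in the alphabet, wrapping around z→a.
For seldom: s+10=c, e+10=o, l+10=v, d+10=n, o+10=y, m+10=w.

covnyw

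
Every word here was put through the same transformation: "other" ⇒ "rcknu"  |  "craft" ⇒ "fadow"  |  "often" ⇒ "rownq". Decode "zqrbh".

Shifts by position in other: pos 0: o→r (+3), pos 1: t→c (+9), pos 2: h→k (+3), pos 3: e→n (+9) — repeating every 2. It's a Vigenère-style cipher with numeric key [3,9]: position i shifts by key[i mod 2].
Reversing it on zqrbh: z−3=w, q−9=h, r−3=o, b−9=s, h−3=e.

whose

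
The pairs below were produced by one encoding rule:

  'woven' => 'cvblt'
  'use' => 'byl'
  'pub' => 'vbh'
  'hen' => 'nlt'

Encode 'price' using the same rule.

The rule splits by letter class: vowels +7, consonants +6.
Applying it to price: p(cons)+6=v, r(cons)+6=x, i(vowel)+7=p, c(cons)+6=i, e(vowel)+7=l.

vxpil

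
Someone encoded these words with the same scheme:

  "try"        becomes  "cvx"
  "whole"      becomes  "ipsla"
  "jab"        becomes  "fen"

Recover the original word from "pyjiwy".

useful

The output letters match the input read backwards, each shifted +4: try reversed is yrt. Read the word backwards and shift each letter +4.
Reversing it on pyjiwy: shift back: p−4=l, y−4=u, j−4=f, i−4=e, w−4=s, y−4=u → lufesu; then reverse → useful.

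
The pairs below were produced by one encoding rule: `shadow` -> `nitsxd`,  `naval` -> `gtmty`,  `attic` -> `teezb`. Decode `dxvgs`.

s(18)→n(13) and h(7)→i(8) fit y≡17x+19 (mod 26); the inverse of 17 mod 26 is 23. Treating letters as 0–25, the rule is x ↦ 17x + 19 (mod 26).
Undoing it on dxvgs: d(3)→23·(3−19)≡22=w; x(23)→23·(23−19)≡14=o; v(21)→23·(21−19)≡20=u; g(6)→23·(6−19)≡13=n; s(18)→23·(18−19)≡3=d (all mod 26).

wound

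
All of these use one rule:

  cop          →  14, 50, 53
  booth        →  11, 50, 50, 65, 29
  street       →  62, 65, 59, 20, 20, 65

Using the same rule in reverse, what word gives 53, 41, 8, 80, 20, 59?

player

The formula is n = 3×(alphabet index, a=1) + 5.
Decoding 53, 41, 8, 80, 20, 59: 53→(53−5)÷3=16=p, 41→(41−5)÷3=12=l, 8→(8−5)÷3=1=a, 80→(80−5)÷3=25=y, 20→(20−5)÷3=5=e, 59→(59−5)÷3=18=r.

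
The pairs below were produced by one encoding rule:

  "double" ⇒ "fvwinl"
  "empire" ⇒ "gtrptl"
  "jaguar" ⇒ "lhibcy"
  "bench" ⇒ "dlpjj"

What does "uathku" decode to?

Shifts by position in double: pos 0: d→f (+2), pos 1: o→v (+7), pos 2: u→w (+2), pos 3: b→i (+7) — repeating every 2. The shifts repeat in a cycle of length 2: positions 0,1,… shift by +2, +7, then the pattern repeats.
Decoding uathku: u−2=s, a−7=t, t−2=r, h−7=a, k−2=i, u−7=n.

strain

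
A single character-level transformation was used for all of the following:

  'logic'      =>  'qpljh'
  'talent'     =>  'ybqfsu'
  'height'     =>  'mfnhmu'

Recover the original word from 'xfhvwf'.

secure

Shifts by position in logic: pos 0: l→q (+5), pos 1: o→p (+1), pos 2: g→l (+5), pos 3: i→j (+1) — repeating every 2. A repeating key of period 2 is used — shifts +5, +1 over and over.
Decoding xfhvwf: x−5=s, f−1=e, h−5=c, v−1=u, w−5=r, f−1=e.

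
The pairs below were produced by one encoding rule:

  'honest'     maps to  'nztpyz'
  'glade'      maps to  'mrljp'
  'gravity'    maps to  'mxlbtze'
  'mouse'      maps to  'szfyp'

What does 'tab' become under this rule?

zlh

The shift depends on letter class: consonant h→n is +6, but vowel o→z is +11. Two shifts are in play — +11 for a/e/i/o/u, +6 for every other letter.
On tab: t(cons)+6=z, a(vowel)+11=l, b(cons)+6=h.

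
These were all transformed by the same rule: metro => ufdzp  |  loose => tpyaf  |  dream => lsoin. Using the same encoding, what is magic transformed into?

ubqqd

A repeating key of period 3 is used — shifts +8, +1, +10 over and over.
For magic: m+8=u, a+1=b, g+10=q, i+8=q, c+1=d.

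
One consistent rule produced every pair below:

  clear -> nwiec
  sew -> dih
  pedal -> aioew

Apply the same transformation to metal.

xieew

The shift depends on letter class: consonant c→n is +11, but vowel e→i is +4. The rule splits by letter class: vowels +4, consonants +11.
On metal: m(cons)+11=x, e(vowel)+4=i, t(cons)+11=e, a(vowel)+4=e, l(cons)+11=w.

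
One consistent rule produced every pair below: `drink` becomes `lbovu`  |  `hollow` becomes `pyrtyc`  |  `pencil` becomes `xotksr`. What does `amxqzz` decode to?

Shifts by position in drink: pos 0: d→l (+8), pos 1: r→b (+10), pos 2: i→o (+6), pos 3: n→v (+8), pos 4: k→u (+10) — repeating every 3. A repeating key of period 3 is used — shifts +8, +10, +6 over and over.
Decoding amxqzz: a−8=s, m−10=c, x−6=r, q−8=i, z−10=p, z−6=t.

script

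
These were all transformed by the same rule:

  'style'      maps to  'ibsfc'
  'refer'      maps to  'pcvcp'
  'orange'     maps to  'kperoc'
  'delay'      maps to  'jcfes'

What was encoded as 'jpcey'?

dream

s(18)→i(8) and t(19)→b(1) fit y≡19x+4 (mod 26); the inverse of 19 mod 26 is 11. This is an affine cipher: with a=0,…,z=25, each position x becomes (19x+4) mod 26.
Undoing it on jpcey: j(9)→11·(9−4)≡3=d; p(15)→11·(15−4)≡17=r; c(2)→11·(2−4)≡4=e; e(4)→11·(4−4)≡0=a; y(24)→11·(24−4)≡12=m (all mod 26).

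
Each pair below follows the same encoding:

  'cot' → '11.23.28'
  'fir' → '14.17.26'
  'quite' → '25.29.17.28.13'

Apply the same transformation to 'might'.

21.17.15.16.28

c is letter #3 and maps to 11: an offset of 8. Each letter is replaced by its alphabet position (a=1..z=26) + 8.
For might: m=13→21, i=9→17, g=7→15, h=8→16, t=20→28.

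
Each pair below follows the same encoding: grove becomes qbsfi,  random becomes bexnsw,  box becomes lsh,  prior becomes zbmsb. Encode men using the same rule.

wix

The shift depends on letter class: consonant g→q is +10, but vowel o→s is +4. The rule splits by letter class: vowels +4, consonants +10.
On men: m(cons)+10=w, e(vowel)+4=i, n(cons)+10=x.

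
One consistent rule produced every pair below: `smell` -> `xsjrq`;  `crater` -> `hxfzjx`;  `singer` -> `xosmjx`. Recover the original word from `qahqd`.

A repeating key of period 2 is used — shifts +5, +6 over and over.
Undoing it on qahqd: q−5=l, a−6=u, h−5=c, q−6=k, d−5=y.

lucky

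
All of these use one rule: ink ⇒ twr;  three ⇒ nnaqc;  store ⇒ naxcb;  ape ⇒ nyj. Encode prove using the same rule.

The output letters match the input read backwards, each shifted +9: ink reversed is kni. The word is reversed, then every letter is shifted forward by 9.
For prove: reverse → evorp; then shift: e+9=n, v+9=e, o+9=x, r+9=a, p+9=y.

nexay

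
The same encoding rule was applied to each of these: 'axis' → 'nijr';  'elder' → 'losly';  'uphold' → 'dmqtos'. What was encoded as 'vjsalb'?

kidney

a(0)→n(13) and x(23)→i(8) fit y≡19x+13 (mod 26); the inverse of 19 mod 26 is 11. Treating letters as 0–25, the rule is x ↦ 19x + 13 (mod 26).
Decoding vjsalb: v(21)→11·(21−13)≡10=k; j(9)→11·(9−13)≡8=i; s(18)→11·(18−13)≡3=d; a(0)→11·(0−13)≡13=n; l(11)→11·(11−13)≡4=e; b(1)→11·(1−13)≡24=y (all mod 26).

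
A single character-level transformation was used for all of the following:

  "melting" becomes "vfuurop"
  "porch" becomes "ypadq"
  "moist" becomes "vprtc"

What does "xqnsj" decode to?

It's a Vigenère-style cipher with numeric key [9,1]: position i shifts by key[i mod 2].
Reversing it on xqnsj: x−9=o, q−1=p, n−9=e, s−1=r, j−9=a.

opera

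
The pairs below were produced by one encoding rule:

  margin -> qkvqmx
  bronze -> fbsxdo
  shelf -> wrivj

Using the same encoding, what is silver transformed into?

wspfib

It's a Vigenère-style cipher with numeric key [4,10]: position i shifts by key[i mod 2].
On silver: s+4=w, i+10=s, l+4=p, v+10=f, e+4=i, r+10=b.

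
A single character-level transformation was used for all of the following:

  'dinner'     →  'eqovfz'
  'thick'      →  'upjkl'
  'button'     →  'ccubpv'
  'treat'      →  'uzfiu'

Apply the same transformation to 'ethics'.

fbiqda

Shifts by position in dinner: pos 0: d→e (+1), pos 1: i→q (+8), pos 2: n→o (+1), pos 3: n→v (+8) — repeating every 2. A repeating key of period 2 is used — shifts +1, +8 over and over.
On ethics: e+1=f, t+8=b, h+1=i, i+8=q, c+1=d, s+8=a.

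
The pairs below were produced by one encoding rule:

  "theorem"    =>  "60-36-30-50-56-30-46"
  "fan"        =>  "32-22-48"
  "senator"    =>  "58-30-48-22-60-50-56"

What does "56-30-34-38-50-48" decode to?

t(#20)→60 and h(#8)→36: differences scale by 2, so n = 2·pos + 20. The formula is n = 2×(alphabet index, a=1) + 20.
Decoding 56-30-34-38-50-48: 56→(56−20)÷2=18=r, 30→(30−20)÷2=5=e, 34→(34−20)÷2=7=g, 38→(38−20)÷2=9=i, 50→(50−20)÷2=15=o, 48→(48−20)÷2=14=n.

region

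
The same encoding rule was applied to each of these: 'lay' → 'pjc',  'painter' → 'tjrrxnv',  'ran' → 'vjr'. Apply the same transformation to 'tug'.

xdk

Two shifts are in play — +9 for a/e/i/o/u, +4 for every other letter.
On tug: t(cons)+4=x, u(vowel)+9=d, g(cons)+4=k.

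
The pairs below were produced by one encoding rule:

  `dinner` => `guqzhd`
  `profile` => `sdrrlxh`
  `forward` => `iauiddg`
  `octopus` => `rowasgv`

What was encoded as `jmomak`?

galaxy

Shifts by position in dinner: pos 0: d→g (+3), pos 1: i→u (+12), pos 2: n→q (+3), pos 3: n→z (+12) — repeating every 2. A repeating key of period 2 is used — shifts +3, +12 over and over.
Reversing it on jmomak: j−3=g, m−12=a, o−3=l, m−12=a, a−3=x, k−12=y.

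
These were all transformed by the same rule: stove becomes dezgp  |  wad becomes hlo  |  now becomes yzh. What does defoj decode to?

study

Compare letters: s→d is +11, t→e is +11, o→z is +11 — a constant shift. It's a constant shift of +11 (ROT11).
Reversing it on defoj: d−11=s, e−11=t, f−11=u, o−11=d, j−11=y.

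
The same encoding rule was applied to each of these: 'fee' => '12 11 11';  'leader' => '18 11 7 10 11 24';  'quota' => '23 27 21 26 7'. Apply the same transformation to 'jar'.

16 7 24

The number is (letter's place in the alphabet, a=1) + 6.
On jar: j=10→16, a=1→7, r=18→24.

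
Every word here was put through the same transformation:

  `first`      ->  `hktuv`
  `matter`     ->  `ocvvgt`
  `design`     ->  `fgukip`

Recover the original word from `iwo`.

gum

Compare letters: f→h is +2, i→k is +2, r→t is +2 — a constant shift. Every letter moves 2 places later in the alphabet, wrapping around z→a.
Decoding iwo: i−2=g, w−2=u, o−2=m.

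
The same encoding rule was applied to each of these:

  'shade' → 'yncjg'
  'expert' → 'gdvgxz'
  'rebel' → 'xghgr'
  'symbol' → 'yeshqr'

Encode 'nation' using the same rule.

The shift depends on letter class: consonant s→y is +6, but vowel a→c is +2. Two shifts are in play — +2 for a/e/i/o/u, +6 for every other letter.
On nation: n(cons)+6=t, a(vowel)+2=c, t(cons)+6=z, i(vowel)+2=k, o(vowel)+2=q, n(cons)+6=t.

tczkqt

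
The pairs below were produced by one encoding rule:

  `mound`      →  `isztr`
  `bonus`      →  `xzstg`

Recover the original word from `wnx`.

The output letters match the input read backwards, each shifted +5: mound reversed is dnuom. The word is reversed, then every letter is shifted forward by 5.
Undoing it on wnx: shift back: w−5=r, n−5=i, x−5=s → ris; then reverse → sir.

sir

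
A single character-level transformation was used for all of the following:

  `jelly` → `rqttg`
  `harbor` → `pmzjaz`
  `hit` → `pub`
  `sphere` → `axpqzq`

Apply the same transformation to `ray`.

The shift depends on letter class: consonant j→r is +8, but vowel e→q is +12. Two shifts are in play — +12 for a/e/i/o/u, +8 for every other letter.
Applying it to ray: r(cons)+8=z, a(vowel)+12=m, y(cons)+8=g.

zmg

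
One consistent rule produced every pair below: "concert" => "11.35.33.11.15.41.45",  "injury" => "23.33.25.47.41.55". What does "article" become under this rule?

c(#3)→11 and o(#15)→35: differences scale by 2, so n = 2·pos + 5. Each letter becomes 2×(its alphabet position, a=1..z=26) + 5.
On article: a=1→7, r=18→41, t=20→45, i=9→23, c=3→11, l=12→29, e=5→15.

7.41.45.23.11.29.15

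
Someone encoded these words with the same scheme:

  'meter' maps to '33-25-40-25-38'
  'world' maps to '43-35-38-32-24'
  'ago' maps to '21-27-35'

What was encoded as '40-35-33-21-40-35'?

tomato

Letters become their 1-based position plus 20 (so a→21, b→22, …).
Reversing it on 40-35-33-21-40-35: 40→(40−20)÷1=20=t, 35→(35−20)÷1=15=o, 33→(33−20)÷1=13=m, 21→(21−20)÷1=1=a, 40→(40−20)÷1=20=t, 35→(35−20)÷1=15=o.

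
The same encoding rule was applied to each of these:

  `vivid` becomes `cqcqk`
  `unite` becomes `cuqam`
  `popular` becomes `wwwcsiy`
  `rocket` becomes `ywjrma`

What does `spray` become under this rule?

The shift depends on letter class: consonant v→c is +7, but vowel i→q is +8. The rule splits by letter class: vowels +8, consonants +7.
For spray: s(cons)+7=z, p(cons)+7=w, r(cons)+7=y, a(vowel)+8=i, y(cons)+7=f.

zwyif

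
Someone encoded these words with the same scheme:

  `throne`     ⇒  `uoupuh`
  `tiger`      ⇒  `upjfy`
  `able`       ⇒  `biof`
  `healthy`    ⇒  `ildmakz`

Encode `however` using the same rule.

Shifts by position in throne: pos 0: t→u (+1), pos 1: h→o (+7), pos 2: r→u (+3), pos 3: o→p (+1), pos 4: n→u (+7), pos 5: e→h (+3) — repeating every 3. A repeating key of period 3 is used — shifts +1, +7, +3 over and over.
Applying it to however: h+1=i, o+7=v, w+3=z, e+1=f, v+7=c, e+3=h, r+1=s.

ivzfchs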